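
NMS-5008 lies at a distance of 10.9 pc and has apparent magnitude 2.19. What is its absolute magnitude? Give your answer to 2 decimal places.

2.00

M = m − 5 log₁₀(d/10 pc) = 2.19 − 5 log₁₀(10.9/10)
  = 2.19 − 5 × 0.037 = 2.19 − 0.19 = 2.00.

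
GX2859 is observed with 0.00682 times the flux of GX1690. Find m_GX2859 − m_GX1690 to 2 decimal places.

5.42

m_GX2859 − m_GX1690 = −2.5 log₁₀(F_GX2859/F_GX1690) = −2.5 log₁₀(0.00682) = −2.5 × (-2.166) = 5.416.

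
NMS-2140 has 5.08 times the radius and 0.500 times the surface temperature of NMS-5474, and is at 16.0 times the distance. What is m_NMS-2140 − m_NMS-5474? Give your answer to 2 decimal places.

L_NMS-2140/L_NMS-5474 = (5.08)²(0.500)⁴ = 1.613.
F_NMS-2140/F_NMS-5474 = (L_NMS-2140/L_NMS-5474)/(d_NMS-2140/d_NMS-5474)² = 1.613/256.0 = 0.006300.
m_NMS-2140 − m_NMS-5474 = −2.5 log₁₀(0.006300) = 5.50.

5.50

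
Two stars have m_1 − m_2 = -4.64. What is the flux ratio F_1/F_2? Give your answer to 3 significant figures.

71.8

F_1/F_2 = 10^(−(m_1 − m_2)/2.5) = 10^(4.64/2.5) = 10^1.856 = 71.78.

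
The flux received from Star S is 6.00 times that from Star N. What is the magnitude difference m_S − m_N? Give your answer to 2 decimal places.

-1.95

m_S − m_N = −2.5 log₁₀(F_S/F_N) = −2.5 log₁₀(6.00) = −2.5 × (0.778) = -1.945.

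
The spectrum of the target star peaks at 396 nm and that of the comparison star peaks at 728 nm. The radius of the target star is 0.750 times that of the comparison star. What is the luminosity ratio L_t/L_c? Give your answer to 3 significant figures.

Wien's law gives T ∝ 1/λ_max, so T_t/T_c = λ_c/λ_t = 728/396 = 1.838.
Then L ∝ R²T⁴ gives L_t/L_c = (0.750)² × (1.838)⁴ = 0.5625 × 11.42 = 6.425.

6.42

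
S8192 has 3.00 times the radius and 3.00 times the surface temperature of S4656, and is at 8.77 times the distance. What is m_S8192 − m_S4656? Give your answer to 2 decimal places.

-2.44

L_S8192/L_S4656 = (3.00)²(3.00)⁴ = 729.0.
F_S8192/F_S4656 = (L_S8192/L_S4656)/(d_S8192/d_S4656)² = 729.0/76.91 = 9.478.
m_S8192 − m_S4656 = −2.5 log₁₀(9.478) = -2.44.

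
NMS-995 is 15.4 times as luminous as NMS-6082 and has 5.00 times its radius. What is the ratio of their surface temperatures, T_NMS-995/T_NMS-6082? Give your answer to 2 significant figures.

L ∝ R²T⁴ gives T ∝ (L/R²)^(1/4), so
T_NMS-995/T_NMS-6082 = (15.4 / 5.00²)^(1/4) = (0.6160)^(1/4) = 0.8859.

0.89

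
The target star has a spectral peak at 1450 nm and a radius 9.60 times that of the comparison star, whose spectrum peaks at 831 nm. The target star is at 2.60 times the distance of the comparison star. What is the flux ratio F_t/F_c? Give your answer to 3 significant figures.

1.47

Wien's law: T_t/T_c = λ_c/λ_t = 831/1450 = 0.5731.
L_t/L_c = (R_t/R_c)²(T_t/T_c)⁴ = (9.60)²(0.5731)⁴ = 9.942.
F_t/F_c = (L_t/L_c)/(d_t/d_c)² = 9.942/(2.60)² = 1.471.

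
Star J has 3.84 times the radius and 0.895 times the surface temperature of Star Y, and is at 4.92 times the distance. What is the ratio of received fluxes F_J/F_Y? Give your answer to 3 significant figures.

L_J/L_Y = (R_J/R_Y)²(T_J/T_Y)⁴ = (3.84)² × (0.895)⁴ = 9.461.
F_J/F_Y = (L_J/L_Y)/(d_J/d_Y)² = 9.461 / (4.92)² = 0.3909.

0.391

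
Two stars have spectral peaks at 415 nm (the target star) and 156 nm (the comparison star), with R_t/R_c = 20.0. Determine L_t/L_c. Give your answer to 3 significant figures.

7.99

Wien's law gives T ∝ 1/λ_max, so T_t/T_c = λ_c/λ_t = 156/415 = 0.3759.
Then L ∝ R²T⁴ gives L_t/L_c = (20.0)² × (0.3759)⁴ = 400.0 × 0.01997 = 7.987.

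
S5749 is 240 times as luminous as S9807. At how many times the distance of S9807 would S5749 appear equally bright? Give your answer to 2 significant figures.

Equal flux requires L_S5749/d_S5749² = L_S9807/d_S9807², so d_S5749/d_S9807 = √(L_S5749/L_S9807)
= √(240) = 15.49.

15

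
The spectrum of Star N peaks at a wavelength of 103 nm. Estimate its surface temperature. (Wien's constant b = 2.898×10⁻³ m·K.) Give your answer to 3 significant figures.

2.81×10^4 K

T = b/λ_max = 2.898×10⁻³ / (103×10⁻⁹) = 2.814×10^4 K.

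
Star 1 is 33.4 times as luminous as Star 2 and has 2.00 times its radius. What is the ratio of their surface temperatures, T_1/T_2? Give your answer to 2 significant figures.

1.7

L ∝ R²T⁴ gives T ∝ (L/R²)^(1/4), so
T_1/T_2 = (33.4 / 2.00²)^(1/4) = (8.350)^(1/4) = 1.700.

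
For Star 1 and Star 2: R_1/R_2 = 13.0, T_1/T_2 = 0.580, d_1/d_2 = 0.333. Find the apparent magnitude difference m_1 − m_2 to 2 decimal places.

-5.59

L_1/L_2 = (13.0)²(0.580)⁴ = 19.12.
F_1/F_2 = (L_1/L_2)/(d_1/d_2)² = 19.12/0.1109 = 172.5.
m_1 − m_2 = −2.5 log₁₀(172.5) = -5.59.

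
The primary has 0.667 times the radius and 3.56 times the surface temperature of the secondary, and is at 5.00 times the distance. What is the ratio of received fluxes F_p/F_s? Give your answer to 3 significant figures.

L_p/L_s = (R_p/R_s)²(T_p/T_s)⁴ = (0.667)² × (3.56)⁴ = 71.46.
F_p/F_s = (L_p/L_s)/(d_p/d_s)² = 71.46 / (5.00)² = 2.858.

2.86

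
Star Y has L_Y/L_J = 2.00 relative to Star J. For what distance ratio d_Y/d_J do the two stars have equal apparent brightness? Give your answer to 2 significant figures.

Equal flux requires L_Y/d_Y² = L_J/d_J², so d_Y/d_J = √(L_Y/L_J)
= √(2.00) = 1.414.

1.4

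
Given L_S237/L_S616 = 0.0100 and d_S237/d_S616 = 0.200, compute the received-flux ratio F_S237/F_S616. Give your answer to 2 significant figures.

0.25

F = L/(4πd²), so F_S237/F_S616 = (L_S237/L_S616) / (d_S237/d_S616)²
= 0.0100 / (0.200)² = 0.0100 / 0.04000 = 0.2500.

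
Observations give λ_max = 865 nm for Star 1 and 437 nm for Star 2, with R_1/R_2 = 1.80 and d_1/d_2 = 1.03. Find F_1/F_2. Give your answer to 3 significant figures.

0.199

Wien's law: T_1/T_2 = λ_2/λ_1 = 437/865 = 0.5052.
L_1/L_2 = (R_1/R_2)²(T_1/T_2)⁴ = (1.80)²(0.5052)⁴ = 0.2111.
F_1/F_2 = (L_1/L_2)/(d_1/d_2)² = 0.2111/(1.03)² = 0.1989.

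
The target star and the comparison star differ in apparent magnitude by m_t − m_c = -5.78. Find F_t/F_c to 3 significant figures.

205

F_t/F_c = 10^(−(m_t − m_c)/2.5) = 10^(5.78/2.5) = 10^2.312 = 205.1.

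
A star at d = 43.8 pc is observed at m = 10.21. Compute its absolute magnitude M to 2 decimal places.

M = m − 5 log₁₀(d/10 pc) = 10.21 − 5 log₁₀(43.8/10)
  = 10.21 − 5 × 0.641 = 10.21 − 3.21 = 7.00.

7.00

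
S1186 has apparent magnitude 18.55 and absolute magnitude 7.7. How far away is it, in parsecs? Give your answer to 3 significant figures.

m − M = 5 log₁₀(d/10 pc)
18.55 − (7.7) = 10.85 = 5 log₁₀(d/10)
d = 10 × 10^(10.85/5) = 10 × 10^2.170 = 1479 pc.

1.48×10^3 pc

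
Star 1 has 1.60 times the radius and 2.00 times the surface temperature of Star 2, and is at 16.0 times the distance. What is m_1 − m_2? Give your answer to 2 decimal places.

L_1/L_2 = (1.60)²(2.00)⁴ = 40.96.
F_1/F_2 = (L_1/L_2)/(d_1/d_2)² = 40.96/256.0 = 0.1600.
m_1 − m_2 = −2.5 log₁₀(0.1600) = 1.99.

1.99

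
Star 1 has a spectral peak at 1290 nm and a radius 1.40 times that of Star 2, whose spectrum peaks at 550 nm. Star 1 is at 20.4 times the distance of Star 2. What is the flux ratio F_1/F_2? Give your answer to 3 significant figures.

Wien's law: T_1/T_2 = λ_2/λ_1 = 550/1290 = 0.4264.
L_1/L_2 = (R_1/R_2)²(T_1/T_2)⁴ = (1.40)²(0.4264)⁴ = 0.06477.
F_1/F_2 = (L_1/L_2)/(d_1/d_2)² = 0.06477/(20.4)² = 1.556×10^-4.

1.56×10^-4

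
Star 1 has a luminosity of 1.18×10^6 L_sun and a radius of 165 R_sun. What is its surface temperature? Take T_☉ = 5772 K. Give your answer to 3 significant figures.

1.48×10^4 K

T/T_☉ = (L/L_☉)^(1/4) / (R/R_☉)^(1/2)
T = 5772 × (1.18×10^6)^(1/4) / √(165) = 5772 × 32.96 / 12.85 = 1.481×10^4 K.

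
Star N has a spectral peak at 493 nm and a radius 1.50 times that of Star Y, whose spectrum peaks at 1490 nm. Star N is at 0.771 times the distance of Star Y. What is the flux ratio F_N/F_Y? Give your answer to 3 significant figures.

Wien's law: T_N/T_Y = λ_Y/λ_N = 1490/493 = 3.022.
L_N/L_Y = (R_N/R_Y)²(T_N/T_Y)⁴ = (1.50)²(3.022)⁴ = 187.7.
F_N/F_Y = (L_N/L_Y)/(d_N/d_Y)² = 187.7/(0.771)² = 315.8.

316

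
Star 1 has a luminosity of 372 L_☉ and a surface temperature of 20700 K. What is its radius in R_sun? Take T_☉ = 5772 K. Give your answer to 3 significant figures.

R/R_☉ = √(L/L_☉) / (T/T_☉)² = √(372) / (3.586)²
       = 19.29 / 12.86 = 1.500.

1.50 R_sun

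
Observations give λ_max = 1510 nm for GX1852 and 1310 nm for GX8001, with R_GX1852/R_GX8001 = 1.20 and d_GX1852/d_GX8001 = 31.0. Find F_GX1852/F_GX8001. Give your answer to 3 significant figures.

8.49×10^-4

Wien's law: T_GX1852/T_GX8001 = λ_GX8001/λ_GX1852 = 1310/1510 = 0.8675.
L_GX1852/L_GX8001 = (R_GX1852/R_GX8001)²(T_GX1852/T_GX8001)⁴ = (1.20)²(0.8675)⁴ = 0.8157.
F_GX1852/F_GX8001 = (L_GX1852/L_GX8001)/(d_GX1852/d_GX8001)² = 0.8157/(31.0)² = 8.488×10^-4.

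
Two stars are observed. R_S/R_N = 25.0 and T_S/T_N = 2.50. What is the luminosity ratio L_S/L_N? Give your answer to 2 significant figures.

2.4×10^4

From the Stefan–Boltzmann law, L ∝ R²T⁴, so
L_S/L_N = (R_S/R_N)² (T_S/T_N)⁴ = (25.0)² × (2.50)⁴ = 625.0 × 39.06 = 2.441×10^4.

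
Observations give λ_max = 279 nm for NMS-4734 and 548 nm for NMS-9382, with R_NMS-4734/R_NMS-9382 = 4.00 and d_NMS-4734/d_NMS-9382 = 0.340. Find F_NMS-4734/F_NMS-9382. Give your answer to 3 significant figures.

Wien's law: T_NMS-4734/T_NMS-9382 = λ_NMS-9382/λ_NMS-4734 = 548/279 = 1.964.
L_NMS-4734/L_NMS-9382 = (R_NMS-4734/R_NMS-9382)²(T_NMS-4734/T_NMS-9382)⁴ = (4.00)²(1.964)⁴ = 238.1.
F_NMS-4734/F_NMS-9382 = (L_NMS-4734/L_NMS-9382)/(d_NMS-4734/d_NMS-9382)² = 238.1/(0.340)² = 2060.

2.06×10^3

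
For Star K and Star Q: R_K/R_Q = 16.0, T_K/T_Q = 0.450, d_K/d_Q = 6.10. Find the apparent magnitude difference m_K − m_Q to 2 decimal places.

L_K/L_Q = (16.0)²(0.450)⁴ = 10.50.
F_K/F_Q = (L_K/L_Q)/(d_K/d_Q)² = 10.50/37.21 = 0.2821.
m_K − m_Q = −2.5 log₁₀(0.2821) = 1.37.

1.37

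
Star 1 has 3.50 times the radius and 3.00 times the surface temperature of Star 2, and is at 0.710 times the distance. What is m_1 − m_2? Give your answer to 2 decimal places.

-8.24

L_1/L_2 = (3.50)²(3.00)⁴ = 992.2.
F_1/F_2 = (L_1/L_2)/(d_1/d_2)² = 992.2/0.5041 = 1968.
m_1 − m_2 = −2.5 log₁₀(1968) = -8.24.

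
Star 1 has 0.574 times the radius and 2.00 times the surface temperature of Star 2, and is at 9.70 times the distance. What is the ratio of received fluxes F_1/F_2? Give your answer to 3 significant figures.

0.0560

L_1/L_2 = (R_1/R_2)²(T_1/T_2)⁴ = (0.574)² × (2.00)⁴ = 5.272.
F_1/F_2 = (L_1/L_2)/(d_1/d_2)² = 5.272 / (9.70)² = 0.05603.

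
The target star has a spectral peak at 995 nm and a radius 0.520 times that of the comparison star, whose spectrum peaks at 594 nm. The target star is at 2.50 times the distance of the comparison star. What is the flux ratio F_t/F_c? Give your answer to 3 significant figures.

0.00550

Wien's law: T_t/T_c = λ_c/λ_t = 594/995 = 0.5970.
L_t/L_c = (R_t/R_c)²(T_t/T_c)⁴ = (0.520)²(0.5970)⁴ = 0.03434.
F_t/F_c = (L_t/L_c)/(d_t/d_c)² = 0.03434/(2.50)² = 0.005495.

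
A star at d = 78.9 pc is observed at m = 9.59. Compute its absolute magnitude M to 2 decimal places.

5.10

M = m − 5 log₁₀(d/10 pc) = 9.59 − 5 log₁₀(78.9/10)
  = 9.59 − 5 × 0.897 = 9.59 − 4.49 = 5.10.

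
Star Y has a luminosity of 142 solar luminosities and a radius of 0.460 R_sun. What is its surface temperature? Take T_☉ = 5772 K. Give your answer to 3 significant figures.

2.94×10^4 K

T/T_☉ = (L/L_☉)^(1/4) / (R/R_☉)^(1/2)
T = 5772 × (142)^(1/4) / √(0.460) = 5772 × 3.452 / 0.6782 = 2.938×10^4 K.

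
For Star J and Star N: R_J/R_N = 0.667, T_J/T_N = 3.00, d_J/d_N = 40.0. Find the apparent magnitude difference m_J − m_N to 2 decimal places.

4.12

L_J/L_N = (0.667)²(3.00)⁴ = 36.04.
F_J/F_N = (L_J/L_N)/(d_J/d_N)² = 36.04/1600 = 0.02252.
m_J − m_N = −2.5 log₁₀(0.02252) = 4.12.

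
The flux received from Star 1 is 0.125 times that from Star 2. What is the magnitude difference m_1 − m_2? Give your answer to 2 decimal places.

2.26

m_1 − m_2 = −2.5 log₁₀(F_1/F_2) = −2.5 log₁₀(0.125) = −2.5 × (-0.903) = 2.258.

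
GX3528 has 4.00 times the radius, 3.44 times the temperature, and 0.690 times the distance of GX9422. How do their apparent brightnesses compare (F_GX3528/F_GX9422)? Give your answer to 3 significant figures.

L_GX3528/L_GX9422 = (R_GX3528/R_GX9422)²(T_GX3528/T_GX9422)⁴ = (4.00)² × (3.44)⁴ = 2241.
F_GX3528/F_GX9422 = (L_GX3528/L_GX9422)/(d_GX3528/d_GX9422)² = 2241 / (0.690)² = 4706.

4.71×10^3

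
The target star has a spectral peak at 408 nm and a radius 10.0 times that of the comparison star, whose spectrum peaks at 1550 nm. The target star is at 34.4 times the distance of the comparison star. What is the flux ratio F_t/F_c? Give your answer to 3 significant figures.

Wien's law: T_t/T_c = λ_c/λ_t = 1550/408 = 3.799.
L_t/L_c = (R_t/R_c)²(T_t/T_c)⁴ = (10.0)²(3.799)⁴ = 2.083×10^4.
F_t/F_c = (L_t/L_c)/(d_t/d_c)² = 2.083×10^4/(34.4)² = 17.60.

17.6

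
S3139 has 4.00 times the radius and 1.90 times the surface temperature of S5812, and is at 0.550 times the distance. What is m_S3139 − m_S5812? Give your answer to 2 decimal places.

L_S3139/L_S5812 = (4.00)²(1.90)⁴ = 208.5.
F_S3139/F_S5812 = (L_S3139/L_S5812)/(d_S3139/d_S5812)² = 208.5/0.3025 = 689.3.
m_S3139 − m_S5812 = −2.5 log₁₀(689.3) = -7.10.

-7.10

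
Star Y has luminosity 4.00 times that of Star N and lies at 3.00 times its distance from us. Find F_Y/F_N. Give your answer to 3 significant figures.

F = L/(4πd²), so F_Y/F_N = (L_Y/L_N) / (d_Y/d_N)²
= 4.00 / (3.00)² = 4.00 / 9.000 = 0.4444.

0.444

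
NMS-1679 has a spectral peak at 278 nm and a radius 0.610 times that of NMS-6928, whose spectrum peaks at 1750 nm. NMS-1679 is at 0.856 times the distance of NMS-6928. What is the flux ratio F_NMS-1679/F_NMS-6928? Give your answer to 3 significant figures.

Wien's law: T_NMS-1679/T_NMS-6928 = λ_NMS-6928/λ_NMS-1679 = 1750/278 = 6.295.
L_NMS-1679/L_NMS-6928 = (R_NMS-1679/R_NMS-6928)²(T_NMS-1679/T_NMS-6928)⁴ = (0.610)²(6.295)⁴ = 584.3.
F_NMS-1679/F_NMS-6928 = (L_NMS-1679/L_NMS-6928)/(d_NMS-1679/d_NMS-6928)² = 584.3/(0.856)² = 797.4.

797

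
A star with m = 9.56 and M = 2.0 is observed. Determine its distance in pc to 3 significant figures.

m − M = 5 log₁₀(d/10 pc)
9.56 − (2.0) = 7.56 = 5 log₁₀(d/10)
d = 10 × 10^(7.56/5) = 10 × 10^1.512 = 325.1 pc.

325 pc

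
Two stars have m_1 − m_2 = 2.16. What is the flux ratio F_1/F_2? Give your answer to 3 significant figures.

F_1/F_2 = 10^(−(m_1 − m_2)/2.5) = 10^(-2.16/2.5) = 10^-0.864 = 0.1368.

0.137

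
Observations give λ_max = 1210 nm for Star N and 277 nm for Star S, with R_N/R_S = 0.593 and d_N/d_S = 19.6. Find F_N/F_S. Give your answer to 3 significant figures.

Wien's law: T_N/T_S = λ_S/λ_N = 277/1210 = 0.2289.
L_N/L_S = (R_N/R_S)²(T_N/T_S)⁴ = (0.593)²(0.2289)⁴ = 9.658×10^-4.
F_N/F_S = (L_N/L_S)/(d_N/d_S)² = 9.658×10^-4/(19.6)² = 2.514×10^-6.

2.51×10^-6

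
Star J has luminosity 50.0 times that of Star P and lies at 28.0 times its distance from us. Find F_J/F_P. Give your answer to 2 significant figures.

F = L/(4πd²), so F_J/F_P = (L_J/L_P) / (d_J/d_P)²
= 50.0 / (28.0)² = 50.0 / 784.0 = 0.06378.

0.064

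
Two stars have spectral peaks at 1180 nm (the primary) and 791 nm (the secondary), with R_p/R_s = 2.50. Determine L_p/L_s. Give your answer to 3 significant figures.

1.26

Wien's law gives T ∝ 1/λ_max, so T_p/T_s = λ_s/λ_p = 791/1180 = 0.6703.
Then L ∝ R²T⁴ gives L_p/L_s = (2.50)² × (0.6703)⁴ = 6.250 × 0.2019 = 1.262.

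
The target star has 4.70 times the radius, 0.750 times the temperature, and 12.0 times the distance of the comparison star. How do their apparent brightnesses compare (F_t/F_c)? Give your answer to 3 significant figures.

0.0485

L_t/L_c = (R_t/R_c)²(T_t/T_c)⁴ = (4.70)² × (0.750)⁴ = 6.989.
F_t/F_c = (L_t/L_c)/(d_t/d_c)² = 6.989 / (12.0)² = 0.04854.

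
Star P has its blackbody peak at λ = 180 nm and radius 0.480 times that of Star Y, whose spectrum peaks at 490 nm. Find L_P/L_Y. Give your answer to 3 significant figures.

12.7

Wien's law gives T ∝ 1/λ_max, so T_P/T_Y = λ_Y/λ_P = 490/180 = 2.722.
Then L ∝ R²T⁴ gives L_P/L_Y = (0.480)² × (2.722)⁴ = 0.2304 × 54.92 = 12.65.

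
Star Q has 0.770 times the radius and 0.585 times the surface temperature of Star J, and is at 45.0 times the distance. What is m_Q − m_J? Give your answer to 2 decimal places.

L_Q/L_J = (0.770)²(0.585)⁴ = 0.06944.
F_Q/F_J = (L_Q/L_J)/(d_Q/d_J)² = 0.06944/2025 = 3.429×10^-5.
m_Q − m_J = −2.5 log₁₀(3.429×10^-5) = 11.16.

11.16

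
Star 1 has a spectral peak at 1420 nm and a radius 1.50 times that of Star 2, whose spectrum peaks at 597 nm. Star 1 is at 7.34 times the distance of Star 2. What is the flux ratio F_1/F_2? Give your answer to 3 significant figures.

Wien's law: T_1/T_2 = λ_2/λ_1 = 597/1420 = 0.4204.
L_1/L_2 = (R_1/R_2)²(T_1/T_2)⁴ = (1.50)²(0.4204)⁴ = 0.07030.
F_1/F_2 = (L_1/L_2)/(d_1/d_2)² = 0.07030/(7.34)² = 0.001305.

0.00130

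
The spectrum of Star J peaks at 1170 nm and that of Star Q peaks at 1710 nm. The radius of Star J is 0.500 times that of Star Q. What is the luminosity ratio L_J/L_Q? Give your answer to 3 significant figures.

Wien's law gives T ∝ 1/λ_max, so T_J/T_Q = λ_Q/λ_J = 1710/1170 = 1.462.
Then L ∝ R²T⁴ gives L_J/L_Q = (0.500)² × (1.462)⁴ = 0.2500 × 4.563 = 1.141.

1.14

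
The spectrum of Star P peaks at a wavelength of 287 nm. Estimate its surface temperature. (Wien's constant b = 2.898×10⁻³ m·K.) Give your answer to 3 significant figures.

1.01×10^4 K

T = b/λ_max = 2.898×10⁻³ / (287×10⁻⁹) = 1.010×10^4 K.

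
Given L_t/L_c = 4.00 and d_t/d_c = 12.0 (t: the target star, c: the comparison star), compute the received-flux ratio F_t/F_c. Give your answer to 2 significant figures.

0.028

F = L/(4πd²), so F_t/F_c = (L_t/L_c) / (d_t/d_c)²
= 4.00 / (12.0)² = 4.00 / 144.0 = 0.02778.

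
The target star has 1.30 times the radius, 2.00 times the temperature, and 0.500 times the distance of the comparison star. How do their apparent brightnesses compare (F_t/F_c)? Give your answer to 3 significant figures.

108

L_t/L_c = (R_t/R_c)²(T_t/T_c)⁴ = (1.30)² × (2.00)⁴ = 27.04.
F_t/F_c = (L_t/L_c)/(d_t/d_c)² = 27.04 / (0.500)² = 108.2.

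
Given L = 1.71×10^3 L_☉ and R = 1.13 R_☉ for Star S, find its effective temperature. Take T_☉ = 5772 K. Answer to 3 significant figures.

3.49×10^4 K

T/T_☉ = (L/L_☉)^(1/4) / (R/R_☉)^(1/2)
T = 5772 × (1.71×10^3)^(1/4) / √(1.13) = 5772 × 6.431 / 1.063 = 3.492×10^4 K.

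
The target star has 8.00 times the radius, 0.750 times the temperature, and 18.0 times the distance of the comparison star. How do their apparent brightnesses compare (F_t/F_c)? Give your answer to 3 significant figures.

0.0625

L_t/L_c = (R_t/R_c)²(T_t/T_c)⁴ = (8.00)² × (0.750)⁴ = 20.25.
F_t/F_c = (L_t/L_c)/(d_t/d_c)² = 20.25 / (18.0)² = 0.06250.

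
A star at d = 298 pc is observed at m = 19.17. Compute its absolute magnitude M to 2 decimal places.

M = m − 5 log₁₀(d/10 pc) = 19.17 − 5 log₁₀(298/10)
  = 19.17 − 5 × 1.474 = 19.17 − 7.37 = 11.80.

11.80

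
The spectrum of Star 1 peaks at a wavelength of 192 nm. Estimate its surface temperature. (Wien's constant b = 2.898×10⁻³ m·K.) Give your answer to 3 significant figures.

1.51×10^4 K

T = b/λ_max = 2.898×10⁻³ / (192×10⁻⁹) = 1.509×10^4 K.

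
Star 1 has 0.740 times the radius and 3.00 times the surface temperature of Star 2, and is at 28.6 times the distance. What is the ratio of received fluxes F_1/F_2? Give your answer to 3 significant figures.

L_1/L_2 = (R_1/R_2)²(T_1/T_2)⁴ = (0.740)² × (3.00)⁴ = 44.36.
F_1/F_2 = (L_1/L_2)/(d_1/d_2)² = 44.36 / (28.6)² = 0.05423.

0.0542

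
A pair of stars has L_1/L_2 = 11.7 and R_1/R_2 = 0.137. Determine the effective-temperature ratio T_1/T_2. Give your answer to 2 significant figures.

L ∝ R²T⁴ gives T ∝ (L/R²)^(1/4), so
T_1/T_2 = (11.7 / 0.137²)^(1/4) = (623.4)^(1/4) = 4.997.

5.0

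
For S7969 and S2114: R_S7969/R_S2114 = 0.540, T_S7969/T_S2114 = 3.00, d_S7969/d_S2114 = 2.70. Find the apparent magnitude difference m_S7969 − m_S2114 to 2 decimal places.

-1.28

L_S7969/L_S2114 = (0.540)²(3.00)⁴ = 23.62.
F_S7969/F_S2114 = (L_S7969/L_S2114)/(d_S7969/d_S2114)² = 23.62/7.290 = 3.240.
m_S7969 − m_S2114 = −2.5 log₁₀(3.240) = -1.28.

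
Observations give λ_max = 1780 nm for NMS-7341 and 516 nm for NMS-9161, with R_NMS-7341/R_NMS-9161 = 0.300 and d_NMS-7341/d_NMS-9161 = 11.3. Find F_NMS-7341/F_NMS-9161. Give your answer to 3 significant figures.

Wien's law: T_NMS-7341/T_NMS-9161 = λ_NMS-9161/λ_NMS-7341 = 516/1780 = 0.2899.
L_NMS-7341/L_NMS-9161 = (R_NMS-7341/R_NMS-9161)²(T_NMS-7341/T_NMS-9161)⁴ = (0.300)²(0.2899)⁴ = 6.356×10^-4.
F_NMS-7341/F_NMS-9161 = (L_NMS-7341/L_NMS-9161)/(d_NMS-7341/d_NMS-9161)² = 6.356×10^-4/(11.3)² = 4.977×10^-6.

4.98×10^-6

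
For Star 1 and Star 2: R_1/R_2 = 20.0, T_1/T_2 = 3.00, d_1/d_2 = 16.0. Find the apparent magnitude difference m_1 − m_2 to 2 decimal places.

-5.26

L_1/L_2 = (20.0)²(3.00)⁴ = 3.240×10^4.
F_1/F_2 = (L_1/L_2)/(d_1/d_2)² = 3.240×10^4/256.0 = 126.6.
m_1 − m_2 = −2.5 log₁₀(126.6) = -5.26.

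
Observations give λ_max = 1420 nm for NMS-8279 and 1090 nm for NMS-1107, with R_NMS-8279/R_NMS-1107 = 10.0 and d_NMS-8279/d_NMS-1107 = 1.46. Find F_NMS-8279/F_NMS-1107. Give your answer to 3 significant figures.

Wien's law: T_NMS-8279/T_NMS-1107 = λ_NMS-1107/λ_NMS-8279 = 1090/1420 = 0.7676.
L_NMS-8279/L_NMS-1107 = (R_NMS-8279/R_NMS-1107)²(T_NMS-8279/T_NMS-1107)⁴ = (10.0)²(0.7676)⁴ = 34.72.
F_NMS-8279/F_NMS-1107 = (L_NMS-8279/L_NMS-1107)/(d_NMS-8279/d_NMS-1107)² = 34.72/(1.46)² = 16.29.

16.3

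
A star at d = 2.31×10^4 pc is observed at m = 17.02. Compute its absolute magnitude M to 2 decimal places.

0.20

M = m − 5 log₁₀(d/10 pc) = 17.02 − 5 log₁₀(2.31×10^4/10)
  = 17.02 − 5 × 3.364 = 17.02 − 16.82 = 0.20.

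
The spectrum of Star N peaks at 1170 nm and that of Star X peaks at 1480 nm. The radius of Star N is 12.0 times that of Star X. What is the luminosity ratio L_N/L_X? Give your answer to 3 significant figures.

369

Wien's law gives T ∝ 1/λ_max, so T_N/T_X = λ_X/λ_N = 1480/1170 = 1.265.
Then L ∝ R²T⁴ gives L_N/L_X = (12.0)² × (1.265)⁴ = 144.0 × 2.560 = 368.7.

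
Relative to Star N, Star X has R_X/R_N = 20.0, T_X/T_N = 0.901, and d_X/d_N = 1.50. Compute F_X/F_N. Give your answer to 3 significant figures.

117

L_X/L_N = (R_X/R_N)²(T_X/T_N)⁴ = (20.0)² × (0.901)⁴ = 263.6.
F_X/F_N = (L_X/L_N)/(d_X/d_N)² = 263.6 / (1.50)² = 117.2.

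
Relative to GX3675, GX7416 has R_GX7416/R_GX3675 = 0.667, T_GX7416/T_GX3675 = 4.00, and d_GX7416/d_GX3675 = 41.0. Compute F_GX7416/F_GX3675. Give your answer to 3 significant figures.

L_GX7416/L_GX3675 = (R_GX7416/R_GX3675)²(T_GX7416/T_GX3675)⁴ = (0.667)² × (4.00)⁴ = 113.9.
F_GX7416/F_GX3675 = (L_GX7416/L_GX3675)/(d_GX7416/d_GX3675)² = 113.9 / (41.0)² = 0.06775.

0.0678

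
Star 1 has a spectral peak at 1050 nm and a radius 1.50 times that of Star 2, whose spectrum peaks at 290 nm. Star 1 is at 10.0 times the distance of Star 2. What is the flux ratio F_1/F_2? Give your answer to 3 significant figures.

1.31×10^-4

Wien's law: T_1/T_2 = λ_2/λ_1 = 290/1050 = 0.2762.
L_1/L_2 = (R_1/R_2)²(T_1/T_2)⁴ = (1.50)²(0.2762)⁴ = 0.01309.
F_1/F_2 = (L_1/L_2)/(d_1/d_2)² = 0.01309/(10.0)² = 1.309×10^-4.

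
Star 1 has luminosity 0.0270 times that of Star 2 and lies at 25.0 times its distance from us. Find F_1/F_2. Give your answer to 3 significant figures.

4.32×10^-5

F = L/(4πd²), so F_1/F_2 = (L_1/L_2) / (d_1/d_2)²
= 0.0270 / (25.0)² = 0.0270 / 625.0 = 4.320×10^-5.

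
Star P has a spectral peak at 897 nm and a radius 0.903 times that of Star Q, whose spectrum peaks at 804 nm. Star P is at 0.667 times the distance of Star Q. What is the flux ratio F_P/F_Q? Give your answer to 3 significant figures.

1.18

Wien's law: T_P/T_Q = λ_Q/λ_P = 804/897 = 0.8963.
L_P/L_Q = (R_P/R_Q)²(T_P/T_Q)⁴ = (0.903)²(0.8963)⁴ = 0.5263.
F_P/F_Q = (L_P/L_Q)/(d_P/d_Q)² = 0.5263/(0.667)² = 1.183.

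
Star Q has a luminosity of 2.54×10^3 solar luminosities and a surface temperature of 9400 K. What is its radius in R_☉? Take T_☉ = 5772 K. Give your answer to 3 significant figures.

R/R_☉ = √(L/L_☉) / (T/T_☉)² = √(2.54×10^3) / (1.629)²
       = 50.40 / 2.652 = 19.00.

19.0 R_☉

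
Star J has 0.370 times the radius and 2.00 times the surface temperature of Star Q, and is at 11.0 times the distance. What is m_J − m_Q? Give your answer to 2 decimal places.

4.36

L_J/L_Q = (0.370)²(2.00)⁴ = 2.190.
F_J/F_Q = (L_J/L_Q)/(d_J/d_Q)² = 2.190/121.0 = 0.01810.
m_J − m_Q = −2.5 log₁₀(0.01810) = 4.36.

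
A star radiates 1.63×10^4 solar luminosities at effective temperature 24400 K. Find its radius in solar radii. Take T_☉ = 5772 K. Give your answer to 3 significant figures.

R/R_☉ = √(L/L_☉) / (T/T_☉)² = √(1.63×10^4) / (4.227)²
       = 127.7 / 17.87 = 7.144.

7.14 solar radii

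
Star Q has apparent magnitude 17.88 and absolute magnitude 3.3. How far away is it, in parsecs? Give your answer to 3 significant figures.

8.24×10^3 pc

m − M = 5 log₁₀(d/10 pc)
17.88 − (3.3) = 14.58 = 5 log₁₀(d/10)
d = 10 × 10^(14.58/5) = 10 × 10^2.916 = 8241 pc.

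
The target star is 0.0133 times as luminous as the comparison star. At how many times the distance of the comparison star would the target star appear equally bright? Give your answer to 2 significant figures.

Equal flux requires L_t/d_t² = L_c/d_c², so d_t/d_c = √(L_t/L_c)
= √(0.0133) = 0.1153.

0.12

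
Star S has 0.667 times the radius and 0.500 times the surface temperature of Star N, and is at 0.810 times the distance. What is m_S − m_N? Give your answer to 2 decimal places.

3.43

L_S/L_N = (0.667)²(0.500)⁴ = 0.02781.
F_S/F_N = (L_S/L_N)/(d_S/d_N)² = 0.02781/0.6561 = 0.04238.
m_S − m_N = −2.5 log₁₀(0.04238) = 3.43.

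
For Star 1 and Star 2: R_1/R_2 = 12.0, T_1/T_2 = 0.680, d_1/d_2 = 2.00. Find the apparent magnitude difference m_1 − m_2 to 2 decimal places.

L_1/L_2 = (12.0)²(0.680)⁴ = 30.79.
F_1/F_2 = (L_1/L_2)/(d_1/d_2)² = 30.79/4.000 = 7.697.
m_1 − m_2 = −2.5 log₁₀(7.697) = -2.22.

-2.22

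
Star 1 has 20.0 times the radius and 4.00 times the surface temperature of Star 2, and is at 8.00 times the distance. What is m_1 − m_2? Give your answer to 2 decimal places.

L_1/L_2 = (20.0)²(4.00)⁴ = 1.024×10^5.
F_1/F_2 = (L_1/L_2)/(d_1/d_2)² = 1.024×10^5/64.00 = 1600.
m_1 − m_2 = −2.5 log₁₀(1600) = -8.01.

-8.01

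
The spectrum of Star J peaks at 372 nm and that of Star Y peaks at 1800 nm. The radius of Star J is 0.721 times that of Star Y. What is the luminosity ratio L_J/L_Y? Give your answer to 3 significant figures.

285

Wien's law gives T ∝ 1/λ_max, so T_J/T_Y = λ_Y/λ_J = 1800/372 = 4.839.
Then L ∝ R²T⁴ gives L_J/L_Y = (0.721)² × (4.839)⁴ = 0.5198 × 548.2 = 285.0.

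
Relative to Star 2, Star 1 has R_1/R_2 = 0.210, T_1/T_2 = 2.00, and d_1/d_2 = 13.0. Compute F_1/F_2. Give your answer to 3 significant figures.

0.00418

L_1/L_2 = (R_1/R_2)²(T_1/T_2)⁴ = (0.210)² × (2.00)⁴ = 0.7056.
F_1/F_2 = (L_1/L_2)/(d_1/d_2)² = 0.7056 / (13.0)² = 0.004175.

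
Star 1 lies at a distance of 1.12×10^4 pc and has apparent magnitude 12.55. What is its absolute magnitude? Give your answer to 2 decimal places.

-2.70

M = m − 5 log₁₀(d/10 pc) = 12.55 − 5 log₁₀(1.12×10^4/10)
  = 12.55 − 5 × 3.049 = 12.55 − 15.25 = -2.70.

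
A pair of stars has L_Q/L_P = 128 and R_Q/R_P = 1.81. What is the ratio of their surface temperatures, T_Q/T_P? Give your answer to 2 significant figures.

L ∝ R²T⁴ gives T ∝ (L/R²)^(1/4), so
T_Q/T_P = (128 / 1.81²)^(1/4) = (39.07)^(1/4) = 2.500.

2.5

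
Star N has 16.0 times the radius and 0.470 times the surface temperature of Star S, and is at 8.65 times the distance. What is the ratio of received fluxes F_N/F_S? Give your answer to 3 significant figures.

0.167

L_N/L_S = (R_N/R_S)²(T_N/T_S)⁴ = (16.0)² × (0.470)⁴ = 12.49.
F_N/F_S = (L_N/L_S)/(d_N/d_S)² = 12.49 / (8.65)² = 0.1670.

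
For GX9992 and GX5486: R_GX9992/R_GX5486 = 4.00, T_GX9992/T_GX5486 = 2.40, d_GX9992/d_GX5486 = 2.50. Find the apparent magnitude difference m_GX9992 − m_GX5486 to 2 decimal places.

-4.82

L_GX9992/L_GX5486 = (4.00)²(2.40)⁴ = 530.8.
F_GX9992/F_GX5486 = (L_GX9992/L_GX5486)/(d_GX9992/d_GX5486)² = 530.8/6.250 = 84.93.
m_GX9992 − m_GX5486 = −2.5 log₁₀(84.93) = -4.82.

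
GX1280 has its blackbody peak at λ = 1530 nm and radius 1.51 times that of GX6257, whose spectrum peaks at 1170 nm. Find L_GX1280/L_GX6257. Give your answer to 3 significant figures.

0.780

Wien's law gives T ∝ 1/λ_max, so T_GX1280/T_GX6257 = λ_GX6257/λ_GX1280 = 1170/1530 = 0.7647.
Then L ∝ R²T⁴ gives L_GX1280/L_GX6257 = (1.51)² × (0.7647)⁴ = 2.280 × 0.3420 = 0.7797.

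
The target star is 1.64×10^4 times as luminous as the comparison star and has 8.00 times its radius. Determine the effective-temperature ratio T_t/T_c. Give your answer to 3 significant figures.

4.00

L ∝ R²T⁴ gives T ∝ (L/R²)^(1/4), so
T_t/T_c = (1.64×10^4 / 8.00²)^(1/4) = (256.2)^(1/4) = 4.001.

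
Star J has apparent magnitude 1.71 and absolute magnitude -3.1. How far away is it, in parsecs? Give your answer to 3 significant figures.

m − M = 5 log₁₀(d/10 pc)
1.71 − (-3.1) = 4.81 = 5 log₁₀(d/10)
d = 10 × 10^(4.81/5) = 10 × 10^0.962 = 91.62 pc.

91.6 pc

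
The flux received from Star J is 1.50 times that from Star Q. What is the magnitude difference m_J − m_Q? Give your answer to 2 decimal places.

-0.44

m_J − m_Q = −2.5 log₁₀(F_J/F_Q) = −2.5 log₁₀(1.50) = −2.5 × (0.176) = -0.440.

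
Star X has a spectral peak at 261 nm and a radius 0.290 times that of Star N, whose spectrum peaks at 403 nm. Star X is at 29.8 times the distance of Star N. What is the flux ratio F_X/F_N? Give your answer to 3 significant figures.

Wien's law: T_X/T_N = λ_N/λ_X = 403/261 = 1.544.
L_X/L_N = (R_X/R_N)²(T_X/T_N)⁴ = (0.290)²(1.544)⁴ = 0.4780.
F_X/F_N = (L_X/L_N)/(d_X/d_N)² = 0.4780/(29.8)² = 5.383×10^-4.

5.38×10^-4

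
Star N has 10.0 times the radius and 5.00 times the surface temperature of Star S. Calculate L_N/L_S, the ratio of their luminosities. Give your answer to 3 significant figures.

6.25×10^4

From the Stefan–Boltzmann law, L ∝ R²T⁴, so
L_N/L_S = (R_N/R_S)² (T_N/T_S)⁴ = (10.0)² × (5.00)⁴ = 100.0 × 625.0 = 6.250×10^4.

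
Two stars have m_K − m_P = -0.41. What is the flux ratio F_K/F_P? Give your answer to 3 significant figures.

1.46

F_K/F_P = 10^(−(m_K − m_P)/2.5) = 10^(0.41/2.5) = 10^0.164 = 1.459.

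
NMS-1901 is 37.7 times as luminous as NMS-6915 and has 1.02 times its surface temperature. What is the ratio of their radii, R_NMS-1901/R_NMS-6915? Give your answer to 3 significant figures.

5.90

L ∝ R²T⁴ gives R ∝ √L / T², so
R_NMS-1901/R_NMS-6915 = √(37.7) / (1.02)² = 6.140 / 1.040 = 5.902.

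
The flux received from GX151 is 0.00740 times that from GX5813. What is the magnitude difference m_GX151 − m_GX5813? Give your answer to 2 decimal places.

5.33

m_GX151 − m_GX5813 = −2.5 log₁₀(F_GX151/F_GX5813) = −2.5 log₁₀(0.00740) = −2.5 × (-2.131) = 5.327.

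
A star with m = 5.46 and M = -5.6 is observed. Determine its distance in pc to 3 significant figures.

1.63×10^3 pc

m − M = 5 log₁₀(d/10 pc)
5.46 − (-5.6) = 11.06 = 5 log₁₀(d/10)
d = 10 × 10^(11.06/5) = 10 × 10^2.212 = 1629 pc.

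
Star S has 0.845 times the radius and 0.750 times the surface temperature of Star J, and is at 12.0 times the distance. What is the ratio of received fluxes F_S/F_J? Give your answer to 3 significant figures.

0.00157

L_S/L_J = (R_S/R_J)²(T_S/T_J)⁴ = (0.845)² × (0.750)⁴ = 0.2259.
F_S/F_J = (L_S/L_J)/(d_S/d_J)² = 0.2259 / (12.0)² = 0.001569.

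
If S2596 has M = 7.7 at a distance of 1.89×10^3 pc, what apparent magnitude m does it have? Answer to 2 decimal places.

m = M + 5 log₁₀(d/10 pc) = 7.7 + 5 log₁₀(1.89×10^3/10)
  = 7.7 + 5 × 2.276 = 7.7 + 11.38 = 19.08.

19.08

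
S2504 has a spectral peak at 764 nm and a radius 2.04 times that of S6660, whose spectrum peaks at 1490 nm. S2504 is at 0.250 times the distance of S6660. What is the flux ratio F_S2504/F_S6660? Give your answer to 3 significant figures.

Wien's law: T_S2504/T_S6660 = λ_S6660/λ_S2504 = 1490/764 = 1.950.
L_S2504/L_S6660 = (R_S2504/R_S6660)²(T_S2504/T_S6660)⁴ = (2.04)²(1.950)⁴ = 60.20.
F_S2504/F_S6660 = (L_S2504/L_S6660)/(d_S2504/d_S6660)² = 60.20/(0.250)² = 963.3.

963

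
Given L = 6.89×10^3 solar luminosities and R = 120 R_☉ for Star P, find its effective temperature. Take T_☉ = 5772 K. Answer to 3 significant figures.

4.80×10^3 K

T/T_☉ = (L/L_☉)^(1/4) / (R/R_☉)^(1/2)
T = 5772 × (6.89×10^3)^(1/4) / √(120) = 5772 × 9.111 / 10.95 = 4801 K.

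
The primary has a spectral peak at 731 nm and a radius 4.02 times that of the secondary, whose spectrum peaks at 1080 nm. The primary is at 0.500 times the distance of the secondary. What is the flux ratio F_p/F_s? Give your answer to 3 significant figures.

308

Wien's law: T_p/T_s = λ_s/λ_p = 1080/731 = 1.477.
L_p/L_s = (R_p/R_s)²(T_p/T_s)⁴ = (4.02)²(1.477)⁴ = 77.00.
F_p/F_s = (L_p/L_s)/(d_p/d_s)² = 77.00/(0.500)² = 308.0.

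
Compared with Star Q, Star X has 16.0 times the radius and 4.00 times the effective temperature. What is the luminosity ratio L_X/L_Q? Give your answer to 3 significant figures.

From the Stefan–Boltzmann law, L ∝ R²T⁴, so
L_X/L_Q = (R_X/R_Q)² (T_X/T_Q)⁴ = (16.0)² × (4.00)⁴ = 256.0 × 256.0 = 6.554×10^4.

6.55×10^4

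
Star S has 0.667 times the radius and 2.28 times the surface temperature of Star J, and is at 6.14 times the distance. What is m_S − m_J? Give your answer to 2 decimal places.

1.24

L_S/L_J = (0.667)²(2.28)⁴ = 12.02.
F_S/F_J = (L_S/L_J)/(d_S/d_J)² = 12.02/37.70 = 0.3189.
m_S − m_J = −2.5 log₁₀(0.3189) = 1.24.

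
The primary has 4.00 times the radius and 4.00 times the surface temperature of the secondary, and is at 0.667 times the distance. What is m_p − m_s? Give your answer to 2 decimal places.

L_p/L_s = (4.00)²(4.00)⁴ = 4096.
F_p/F_s = (L_p/L_s)/(d_p/d_s)² = 4096/0.4449 = 9207.
m_p − m_s = −2.5 log₁₀(9207) = -9.91.

-9.91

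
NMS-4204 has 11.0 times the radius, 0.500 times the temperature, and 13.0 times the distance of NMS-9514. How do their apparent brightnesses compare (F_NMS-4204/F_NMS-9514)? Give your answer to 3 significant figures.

L_NMS-4204/L_NMS-9514 = (R_NMS-4204/R_NMS-9514)²(T_NMS-4204/T_NMS-9514)⁴ = (11.0)² × (0.500)⁴ = 7.562.
F_NMS-4204/F_NMS-9514 = (L_NMS-4204/L_NMS-9514)/(d_NMS-4204/d_NMS-9514)² = 7.562 / (13.0)² = 0.04475.

0.0447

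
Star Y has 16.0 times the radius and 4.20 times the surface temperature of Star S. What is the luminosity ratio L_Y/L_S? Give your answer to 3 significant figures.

From the Stefan–Boltzmann law, L ∝ R²T⁴, so
L_Y/L_S = (R_Y/R_S)² (T_Y/T_S)⁴ = (16.0)² × (4.20)⁴ = 256.0 × 311.2 = 7.966×10^4.

7.97×10^4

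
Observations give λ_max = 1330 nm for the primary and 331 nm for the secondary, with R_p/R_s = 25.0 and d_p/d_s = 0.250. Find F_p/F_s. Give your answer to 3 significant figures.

Wien's law: T_p/T_s = λ_s/λ_p = 331/1330 = 0.2489.
L_p/L_s = (R_p/R_s)²(T_p/T_s)⁴ = (25.0)²(0.2489)⁴ = 2.398.
F_p/F_s = (L_p/L_s)/(d_p/d_s)² = 2.398/(0.250)² = 38.36.

38.4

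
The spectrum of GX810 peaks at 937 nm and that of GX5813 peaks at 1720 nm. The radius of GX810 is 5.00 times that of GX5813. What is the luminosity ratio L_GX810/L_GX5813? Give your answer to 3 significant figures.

Wien's law gives T ∝ 1/λ_max, so T_GX810/T_GX5813 = λ_GX5813/λ_GX810 = 1720/937 = 1.836.
Then L ∝ R²T⁴ gives L_GX810/L_GX5813 = (5.00)² × (1.836)⁴ = 25.00 × 11.35 = 283.9.

284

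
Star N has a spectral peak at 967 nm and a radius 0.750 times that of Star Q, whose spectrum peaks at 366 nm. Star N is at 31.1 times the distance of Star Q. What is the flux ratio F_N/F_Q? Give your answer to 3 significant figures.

Wien's law: T_N/T_Q = λ_Q/λ_N = 366/967 = 0.3785.
L_N/L_Q = (R_N/R_Q)²(T_N/T_Q)⁴ = (0.750)²(0.3785)⁴ = 0.01154.
F_N/F_Q = (L_N/L_Q)/(d_N/d_Q)² = 0.01154/(31.1)² = 1.193×10^-5.

1.19×10^-5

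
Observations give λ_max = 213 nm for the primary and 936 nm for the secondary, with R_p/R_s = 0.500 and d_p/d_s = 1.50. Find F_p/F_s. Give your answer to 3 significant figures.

Wien's law: T_p/T_s = λ_s/λ_p = 936/213 = 4.394.
L_p/L_s = (R_p/R_s)²(T_p/T_s)⁴ = (0.500)²(4.394)⁴ = 93.22.
F_p/F_s = (L_p/L_s)/(d_p/d_s)² = 93.22/(1.50)² = 41.43.

41.4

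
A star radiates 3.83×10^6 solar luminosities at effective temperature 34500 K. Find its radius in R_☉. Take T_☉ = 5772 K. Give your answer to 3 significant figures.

R/R_☉ = √(L/L_☉) / (T/T_☉)² = √(3.83×10^6) / (5.977)²
       = 1957 / 35.73 = 54.78.

54.8 R_☉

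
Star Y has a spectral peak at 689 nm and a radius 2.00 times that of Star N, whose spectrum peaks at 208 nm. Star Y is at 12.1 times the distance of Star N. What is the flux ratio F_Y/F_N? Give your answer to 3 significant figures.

Wien's law: T_Y/T_N = λ_N/λ_Y = 208/689 = 0.3019.
L_Y/L_N = (R_Y/R_N)²(T_Y/T_N)⁴ = (2.00)²(0.3019)⁴ = 0.03322.
F_Y/F_N = (L_Y/L_N)/(d_Y/d_N)² = 0.03322/(12.1)² = 2.269×10^-4.

2.27×10^-4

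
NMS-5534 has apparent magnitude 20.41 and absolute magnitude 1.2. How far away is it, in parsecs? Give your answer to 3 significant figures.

m − M = 5 log₁₀(d/10 pc)
20.41 − (1.2) = 19.21 = 5 log₁₀(d/10)
d = 10 × 10^(19.21/5) = 10 × 10^3.842 = 6.950×10^4 pc.

6.95×10^4 pc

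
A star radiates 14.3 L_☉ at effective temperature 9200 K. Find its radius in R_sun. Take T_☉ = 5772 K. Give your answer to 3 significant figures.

R/R_☉ = √(L/L_☉) / (T/T_☉)² = √(14.3) / (1.594)²
       = 3.782 / 2.541 = 1.488.

1.49 R_sun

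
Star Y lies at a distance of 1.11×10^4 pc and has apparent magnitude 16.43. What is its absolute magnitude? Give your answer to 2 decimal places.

M = m − 5 log₁₀(d/10 pc) = 16.43 − 5 log₁₀(1.11×10^4/10)
  = 16.43 − 5 × 3.045 = 16.43 − 15.23 = 1.20.

1.20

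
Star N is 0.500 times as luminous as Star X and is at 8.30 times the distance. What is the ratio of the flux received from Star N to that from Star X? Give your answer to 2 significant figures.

0.0073

F = L/(4πd²), so F_N/F_X = (L_N/L_X) / (d_N/d_X)²
= 0.500 / (8.30)² = 0.500 / 68.89 = 0.007258.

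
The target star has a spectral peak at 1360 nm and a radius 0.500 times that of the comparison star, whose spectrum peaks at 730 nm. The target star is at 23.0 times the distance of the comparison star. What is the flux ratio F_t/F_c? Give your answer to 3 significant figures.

Wien's law: T_t/T_c = λ_c/λ_t = 730/1360 = 0.5368.
L_t/L_c = (R_t/R_c)²(T_t/T_c)⁴ = (0.500)²(0.5368)⁴ = 0.02075.
F_t/F_c = (L_t/L_c)/(d_t/d_c)² = 0.02075/(23.0)² = 3.923×10^-5.

3.92×10^-5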